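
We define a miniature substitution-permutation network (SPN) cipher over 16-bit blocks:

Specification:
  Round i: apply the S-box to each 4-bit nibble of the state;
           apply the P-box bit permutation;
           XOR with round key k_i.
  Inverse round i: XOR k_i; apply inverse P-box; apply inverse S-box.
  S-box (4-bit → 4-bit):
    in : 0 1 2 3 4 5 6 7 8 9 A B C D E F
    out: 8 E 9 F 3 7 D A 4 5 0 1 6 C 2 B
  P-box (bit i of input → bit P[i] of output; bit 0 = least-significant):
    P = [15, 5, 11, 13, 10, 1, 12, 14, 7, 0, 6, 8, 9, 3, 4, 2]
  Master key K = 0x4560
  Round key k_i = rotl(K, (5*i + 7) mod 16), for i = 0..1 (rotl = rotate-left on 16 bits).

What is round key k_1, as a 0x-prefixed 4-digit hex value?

K = 0x4560
k_0 = rotl(K, (5*0+7) mod 16) = rotl(K, 7) = 0xB022
k_1 = rotl(K, (5*1+7) mod 16) = rotl(K, 12) = 0x0456

0x0456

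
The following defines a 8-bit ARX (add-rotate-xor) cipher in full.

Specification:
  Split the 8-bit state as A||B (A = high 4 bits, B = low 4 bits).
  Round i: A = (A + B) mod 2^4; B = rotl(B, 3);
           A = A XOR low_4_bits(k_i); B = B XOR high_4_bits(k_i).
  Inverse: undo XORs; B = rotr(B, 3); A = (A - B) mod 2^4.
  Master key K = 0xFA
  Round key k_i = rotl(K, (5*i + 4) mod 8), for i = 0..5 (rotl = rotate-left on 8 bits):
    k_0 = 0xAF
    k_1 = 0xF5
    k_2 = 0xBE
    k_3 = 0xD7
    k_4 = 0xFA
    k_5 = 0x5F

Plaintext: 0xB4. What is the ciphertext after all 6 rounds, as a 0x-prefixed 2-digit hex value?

0x41

s_0 = plaintext = 0xB4
s_1 = Round(s_0, k_0) = 0x08
s_2 = Round(s_1, k_1) = 0xDB
s_3 = Round(s_2, k_2) = 0x66
s_4 = Round(s_3, k_3) = 0xBE
s_5 = Round(s_4, k_4) = 0x38
s_6 = Round(s_5, k_5) = 0x41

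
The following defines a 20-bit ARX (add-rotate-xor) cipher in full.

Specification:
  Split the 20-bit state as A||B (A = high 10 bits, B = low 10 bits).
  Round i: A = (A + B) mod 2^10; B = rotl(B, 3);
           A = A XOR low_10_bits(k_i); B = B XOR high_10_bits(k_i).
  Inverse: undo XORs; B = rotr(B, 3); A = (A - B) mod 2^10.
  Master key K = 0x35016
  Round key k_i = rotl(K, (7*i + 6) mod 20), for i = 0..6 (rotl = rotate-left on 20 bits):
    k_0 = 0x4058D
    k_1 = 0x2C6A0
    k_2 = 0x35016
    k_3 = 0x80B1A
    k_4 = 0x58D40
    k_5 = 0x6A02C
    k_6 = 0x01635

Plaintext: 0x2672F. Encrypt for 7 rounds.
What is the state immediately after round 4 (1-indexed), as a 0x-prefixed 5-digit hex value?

s_0 = plaintext = 0x2672F
s_1 = Round(s_0, k_0) = 0x9147F
s_2 = Round(s_1, k_1) = 0x19349
s_3 = Round(s_2, k_2) = 0xEEE9A
s_4 = Round(s_3, k_3) = 0x53ED7
s_5 = Round(s_4, k_4) = 0x59BDE
s_6 = Round(s_5, k_5) = 0x5A35F
s_7 = Round(s_6, k_6) = 0xBCAFB

0x53ED7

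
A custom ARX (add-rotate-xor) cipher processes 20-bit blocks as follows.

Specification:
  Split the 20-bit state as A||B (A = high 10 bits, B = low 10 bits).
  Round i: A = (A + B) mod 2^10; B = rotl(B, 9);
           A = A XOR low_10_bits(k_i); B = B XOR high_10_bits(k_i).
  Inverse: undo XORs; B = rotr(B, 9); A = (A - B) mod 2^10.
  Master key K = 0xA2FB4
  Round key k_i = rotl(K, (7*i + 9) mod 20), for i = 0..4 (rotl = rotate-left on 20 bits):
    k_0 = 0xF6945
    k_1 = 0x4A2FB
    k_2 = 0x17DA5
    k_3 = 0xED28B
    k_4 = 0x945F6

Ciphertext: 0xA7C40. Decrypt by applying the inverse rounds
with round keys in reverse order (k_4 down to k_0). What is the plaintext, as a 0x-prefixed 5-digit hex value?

s_0 = ciphertext = 0xA7C40
s_1 = InvRound(s_0, k_4) = 0xD1823
s_2 = InvRound(s_1, k_3) = 0xA7B2F
s_3 = InvRound(s_2, k_2) = 0x16AE1
s_4 = InvRound(s_3, k_1) = 0xC3B93
s_5 = InvRound(s_4, k_0) = 0x6E492

0x6E492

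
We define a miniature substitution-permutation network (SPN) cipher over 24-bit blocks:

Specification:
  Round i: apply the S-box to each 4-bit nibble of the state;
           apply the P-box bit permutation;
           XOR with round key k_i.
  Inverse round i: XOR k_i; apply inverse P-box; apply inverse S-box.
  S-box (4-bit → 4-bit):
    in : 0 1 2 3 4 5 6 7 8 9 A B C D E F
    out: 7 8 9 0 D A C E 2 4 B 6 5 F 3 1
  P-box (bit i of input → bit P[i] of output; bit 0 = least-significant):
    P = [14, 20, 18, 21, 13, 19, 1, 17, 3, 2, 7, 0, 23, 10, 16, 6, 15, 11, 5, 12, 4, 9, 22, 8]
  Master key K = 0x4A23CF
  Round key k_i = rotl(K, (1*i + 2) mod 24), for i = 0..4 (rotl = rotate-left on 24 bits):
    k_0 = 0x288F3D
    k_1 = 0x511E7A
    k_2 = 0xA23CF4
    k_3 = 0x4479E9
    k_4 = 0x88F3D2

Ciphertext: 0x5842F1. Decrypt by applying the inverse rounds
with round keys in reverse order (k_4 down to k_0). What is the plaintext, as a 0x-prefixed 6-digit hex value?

s_0 = ciphertext = 0x5842F1
s_1 = InvRound(s_0, k_4) = 0x64F1C8
s_2 = InvRound(s_1, k_3) = 0x303131
s_3 = InvRound(s_2, k_2) = 0x18A718
s_4 = InvRound(s_3, k_1) = 0x6D6303
s_5 = InvRound(s_4, k_0) = 0xC0BECC

0xC0BECC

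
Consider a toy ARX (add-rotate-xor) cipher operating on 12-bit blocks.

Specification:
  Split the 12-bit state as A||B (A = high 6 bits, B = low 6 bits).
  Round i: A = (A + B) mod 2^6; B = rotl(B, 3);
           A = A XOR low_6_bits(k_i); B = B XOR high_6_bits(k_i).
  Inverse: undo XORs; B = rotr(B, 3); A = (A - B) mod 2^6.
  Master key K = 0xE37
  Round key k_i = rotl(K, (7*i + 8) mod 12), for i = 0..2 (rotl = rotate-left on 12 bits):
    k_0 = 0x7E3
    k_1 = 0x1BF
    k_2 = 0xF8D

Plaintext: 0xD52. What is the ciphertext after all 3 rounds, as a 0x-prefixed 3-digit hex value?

s_0 = plaintext = 0xD52
s_1 = Round(s_0, k_0) = 0x90D
s_2 = Round(s_1, k_1) = 0x3AF
s_3 = Round(s_2, k_2) = 0xC03

0xC03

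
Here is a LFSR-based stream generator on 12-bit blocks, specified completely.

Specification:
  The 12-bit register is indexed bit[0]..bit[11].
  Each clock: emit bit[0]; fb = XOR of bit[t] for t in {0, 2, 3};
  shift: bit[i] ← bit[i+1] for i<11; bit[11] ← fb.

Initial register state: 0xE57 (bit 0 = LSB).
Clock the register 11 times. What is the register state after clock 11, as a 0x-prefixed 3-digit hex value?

0x811

reg_0 = 0xE57
clock 1: out=1, reg = 0x72B
clock 2: out=1, reg = 0x395
clock 3: out=1, reg = 0x1CA
clock 4: out=0, reg = 0x8E5
clock 5: out=1, reg = 0x472
clock 6: out=0, reg = 0x239
clock 7: out=1, reg = 0x11C
clock 8: out=0, reg = 0x08E
clock 9: out=0, reg = 0x047
clock 10: out=1, reg = 0x023
clock 11: out=1, reg = 0x811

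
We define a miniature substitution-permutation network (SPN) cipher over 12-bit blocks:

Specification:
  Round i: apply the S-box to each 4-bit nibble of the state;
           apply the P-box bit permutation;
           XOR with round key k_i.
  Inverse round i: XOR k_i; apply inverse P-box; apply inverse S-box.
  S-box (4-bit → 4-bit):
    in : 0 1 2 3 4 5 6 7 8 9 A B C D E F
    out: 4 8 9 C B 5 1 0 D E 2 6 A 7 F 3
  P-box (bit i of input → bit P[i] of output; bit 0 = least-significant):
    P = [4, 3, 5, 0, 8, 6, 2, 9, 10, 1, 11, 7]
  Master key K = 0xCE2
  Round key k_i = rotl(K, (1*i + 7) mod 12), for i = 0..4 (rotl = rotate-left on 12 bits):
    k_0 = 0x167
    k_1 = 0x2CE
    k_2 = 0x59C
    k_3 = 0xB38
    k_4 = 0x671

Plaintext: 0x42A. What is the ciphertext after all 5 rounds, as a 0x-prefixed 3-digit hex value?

s_0 = plaintext = 0x42A
s_1 = Round(s_0, k_0) = 0x6ED
s_2 = Round(s_1, k_1) = 0x5B2
s_3 = Round(s_2, k_2) = 0x9C9
s_4 = Round(s_3, k_3) = 0x1D3
s_5 = Round(s_4, k_4) = 0x794

0x794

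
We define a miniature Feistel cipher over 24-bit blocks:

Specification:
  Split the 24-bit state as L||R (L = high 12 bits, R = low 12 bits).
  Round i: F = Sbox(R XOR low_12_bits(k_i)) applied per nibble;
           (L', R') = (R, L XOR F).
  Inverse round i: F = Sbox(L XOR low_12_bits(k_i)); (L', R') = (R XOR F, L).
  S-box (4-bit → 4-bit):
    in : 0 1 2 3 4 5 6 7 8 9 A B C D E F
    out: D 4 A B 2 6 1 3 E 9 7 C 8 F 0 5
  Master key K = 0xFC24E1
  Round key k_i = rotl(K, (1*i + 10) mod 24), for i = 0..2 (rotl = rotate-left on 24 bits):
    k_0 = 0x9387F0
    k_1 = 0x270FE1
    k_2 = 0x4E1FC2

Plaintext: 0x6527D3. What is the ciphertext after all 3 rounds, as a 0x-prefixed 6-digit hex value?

0x59DC9C

s_0 = plaintext = 0x6527D3
s_1 = Round(s_0, k_0) = 0x7D3BF9
s_2 = Round(s_1, k_1) = 0xBF959D
s_3 = Round(s_2, k_2) = 0x59DC9C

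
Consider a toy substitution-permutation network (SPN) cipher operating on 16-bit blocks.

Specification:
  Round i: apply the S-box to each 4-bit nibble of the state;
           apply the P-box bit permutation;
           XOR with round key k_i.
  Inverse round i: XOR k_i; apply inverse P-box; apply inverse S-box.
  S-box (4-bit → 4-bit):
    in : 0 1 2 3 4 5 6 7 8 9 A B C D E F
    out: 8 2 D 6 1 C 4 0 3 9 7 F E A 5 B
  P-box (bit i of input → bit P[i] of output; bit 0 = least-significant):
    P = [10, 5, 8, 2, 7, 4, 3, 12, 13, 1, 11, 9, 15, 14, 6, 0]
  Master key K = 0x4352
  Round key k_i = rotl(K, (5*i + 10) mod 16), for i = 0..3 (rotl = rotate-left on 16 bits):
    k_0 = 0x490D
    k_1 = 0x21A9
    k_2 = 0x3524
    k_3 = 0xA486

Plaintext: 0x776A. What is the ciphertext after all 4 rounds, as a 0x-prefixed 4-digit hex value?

s_0 = plaintext = 0x776A
s_1 = Round(s_0, k_0) = 0x4C25
s_2 = Round(s_1, k_1) = 0xBA27
s_3 = Round(s_2, k_2) = 0xCDEF
s_4 = Round(s_3, k_3) = 0xE269

0xE269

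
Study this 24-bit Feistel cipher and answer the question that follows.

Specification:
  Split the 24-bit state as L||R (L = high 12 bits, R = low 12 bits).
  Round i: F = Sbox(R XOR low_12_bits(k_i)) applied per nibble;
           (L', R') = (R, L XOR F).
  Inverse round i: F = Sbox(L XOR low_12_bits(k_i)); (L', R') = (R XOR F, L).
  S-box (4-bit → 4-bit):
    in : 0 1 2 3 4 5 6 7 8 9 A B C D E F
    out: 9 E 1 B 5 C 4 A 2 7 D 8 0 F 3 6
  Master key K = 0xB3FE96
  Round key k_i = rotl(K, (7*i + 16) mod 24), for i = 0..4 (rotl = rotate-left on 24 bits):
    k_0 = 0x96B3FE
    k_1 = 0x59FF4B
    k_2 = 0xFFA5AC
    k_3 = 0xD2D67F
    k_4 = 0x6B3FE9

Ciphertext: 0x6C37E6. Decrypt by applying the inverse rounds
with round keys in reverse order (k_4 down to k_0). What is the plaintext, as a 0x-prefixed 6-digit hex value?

s_0 = ciphertext = 0x6C37E6
s_1 = InvRound(s_0, k_4) = 0x0FB6C3
s_2 = InvRound(s_1, k_3) = 0x2E60FB
s_3 = InvRound(s_2, k_2) = 0xAA62E6
s_4 = InvRound(s_3, k_1) = 0xED9AA6
s_5 = InvRound(s_4, k_0) = 0x5BCED9

0x5BCED9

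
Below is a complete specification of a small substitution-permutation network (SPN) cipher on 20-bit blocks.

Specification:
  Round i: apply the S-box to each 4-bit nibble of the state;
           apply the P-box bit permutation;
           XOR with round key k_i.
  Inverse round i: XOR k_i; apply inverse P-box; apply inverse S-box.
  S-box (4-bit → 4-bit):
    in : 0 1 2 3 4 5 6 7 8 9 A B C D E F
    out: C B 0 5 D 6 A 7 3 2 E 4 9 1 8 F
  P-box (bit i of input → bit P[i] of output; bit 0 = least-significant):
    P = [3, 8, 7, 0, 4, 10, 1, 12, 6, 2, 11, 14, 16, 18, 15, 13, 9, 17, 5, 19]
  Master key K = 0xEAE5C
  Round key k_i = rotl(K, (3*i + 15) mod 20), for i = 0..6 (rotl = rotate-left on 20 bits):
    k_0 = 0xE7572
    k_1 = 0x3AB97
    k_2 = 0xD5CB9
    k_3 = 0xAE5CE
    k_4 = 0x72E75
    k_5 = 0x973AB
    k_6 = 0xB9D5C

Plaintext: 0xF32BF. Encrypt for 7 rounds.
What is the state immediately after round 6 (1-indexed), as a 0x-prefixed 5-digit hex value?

s_0 = plaintext = 0xF32BF
s_1 = Round(s_0, k_0) = 0x5F6D9
s_2 = Round(s_1, k_1) = 0x44AA3
s_3 = Round(s_2, k_2) = 0x4A217
s_4 = Round(s_3, k_3) = 0x65276
s_5 = Round(s_4, k_4) = 0x9AB66
s_6 = Round(s_5, k_5) = 0xFCEAA
s_7 = Round(s_6, k_6) = 0x0EAFF

0xFCEAA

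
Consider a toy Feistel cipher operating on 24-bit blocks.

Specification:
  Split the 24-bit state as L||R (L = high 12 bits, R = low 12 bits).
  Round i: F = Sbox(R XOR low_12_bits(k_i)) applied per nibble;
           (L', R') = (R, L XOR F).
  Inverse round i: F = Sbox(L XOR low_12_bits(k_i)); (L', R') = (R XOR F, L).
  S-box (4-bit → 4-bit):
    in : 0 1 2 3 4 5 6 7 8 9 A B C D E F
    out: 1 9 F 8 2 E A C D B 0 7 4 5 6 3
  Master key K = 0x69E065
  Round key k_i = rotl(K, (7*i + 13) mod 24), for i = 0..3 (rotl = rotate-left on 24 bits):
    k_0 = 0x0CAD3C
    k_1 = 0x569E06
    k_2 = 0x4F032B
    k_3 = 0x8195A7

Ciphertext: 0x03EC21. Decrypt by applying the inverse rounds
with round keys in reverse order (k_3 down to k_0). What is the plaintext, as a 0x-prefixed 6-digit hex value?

0x194EB3

s_0 = ciphertext = 0x03EC21
s_1 = InvRound(s_0, k_3) = 0x29A03E
s_2 = InvRound(s_1, k_2) = 0x94729A
s_3 = InvRound(s_2, k_1) = 0xEB3947
s_4 = InvRound(s_3, k_0) = 0x194EB3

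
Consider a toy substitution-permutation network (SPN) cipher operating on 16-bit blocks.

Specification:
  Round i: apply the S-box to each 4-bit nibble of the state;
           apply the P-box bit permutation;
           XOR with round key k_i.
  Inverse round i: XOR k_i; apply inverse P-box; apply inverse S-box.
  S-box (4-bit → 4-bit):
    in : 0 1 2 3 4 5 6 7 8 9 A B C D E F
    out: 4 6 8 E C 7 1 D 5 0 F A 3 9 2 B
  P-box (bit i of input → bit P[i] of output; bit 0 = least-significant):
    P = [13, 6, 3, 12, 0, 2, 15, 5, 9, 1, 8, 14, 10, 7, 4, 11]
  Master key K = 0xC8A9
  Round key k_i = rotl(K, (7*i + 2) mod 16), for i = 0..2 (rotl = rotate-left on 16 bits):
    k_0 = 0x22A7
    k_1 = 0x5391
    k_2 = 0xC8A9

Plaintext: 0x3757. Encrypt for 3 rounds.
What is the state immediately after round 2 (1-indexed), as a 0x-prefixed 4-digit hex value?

s_0 = plaintext = 0x3757
s_1 = Round(s_0, k_0) = 0xD93A
s_2 = Round(s_1, k_1) = 0xEFFD
s_3 = Round(s_2, k_2) = 0xBA0E

0xEFFD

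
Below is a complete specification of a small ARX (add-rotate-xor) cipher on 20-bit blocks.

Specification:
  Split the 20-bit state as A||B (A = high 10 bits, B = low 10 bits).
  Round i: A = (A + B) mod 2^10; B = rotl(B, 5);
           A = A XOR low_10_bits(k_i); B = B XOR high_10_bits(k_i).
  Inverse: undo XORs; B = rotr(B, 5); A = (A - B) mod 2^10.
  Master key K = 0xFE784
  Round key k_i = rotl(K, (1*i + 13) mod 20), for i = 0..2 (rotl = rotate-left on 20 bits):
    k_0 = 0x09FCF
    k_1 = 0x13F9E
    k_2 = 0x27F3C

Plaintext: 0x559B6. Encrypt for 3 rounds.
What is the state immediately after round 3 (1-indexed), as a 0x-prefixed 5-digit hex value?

s_0 = plaintext = 0x559B6
s_1 = Round(s_0, k_0) = 0x30EEA
s_2 = Round(s_1, k_1) = 0x0CD18
s_3 = Round(s_2, k_2) = 0x9DF97

0x9DF97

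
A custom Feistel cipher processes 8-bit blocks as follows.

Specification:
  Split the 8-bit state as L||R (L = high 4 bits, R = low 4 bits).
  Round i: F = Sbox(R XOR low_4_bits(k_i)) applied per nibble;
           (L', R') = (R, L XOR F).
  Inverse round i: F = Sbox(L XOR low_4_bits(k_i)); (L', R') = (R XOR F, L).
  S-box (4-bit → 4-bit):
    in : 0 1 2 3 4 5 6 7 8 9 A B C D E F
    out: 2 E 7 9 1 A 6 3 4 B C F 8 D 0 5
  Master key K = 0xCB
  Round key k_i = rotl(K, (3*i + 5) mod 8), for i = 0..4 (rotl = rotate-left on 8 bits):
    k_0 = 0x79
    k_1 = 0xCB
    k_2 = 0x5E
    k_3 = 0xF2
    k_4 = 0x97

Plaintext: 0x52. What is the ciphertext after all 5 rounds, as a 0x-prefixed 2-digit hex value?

0x9D

s_0 = plaintext = 0x52
s_1 = Round(s_0, k_0) = 0x2A
s_2 = Round(s_1, k_1) = 0xAC
s_3 = Round(s_2, k_2) = 0xCD
s_4 = Round(s_3, k_3) = 0xD9
s_5 = Round(s_4, k_4) = 0x9D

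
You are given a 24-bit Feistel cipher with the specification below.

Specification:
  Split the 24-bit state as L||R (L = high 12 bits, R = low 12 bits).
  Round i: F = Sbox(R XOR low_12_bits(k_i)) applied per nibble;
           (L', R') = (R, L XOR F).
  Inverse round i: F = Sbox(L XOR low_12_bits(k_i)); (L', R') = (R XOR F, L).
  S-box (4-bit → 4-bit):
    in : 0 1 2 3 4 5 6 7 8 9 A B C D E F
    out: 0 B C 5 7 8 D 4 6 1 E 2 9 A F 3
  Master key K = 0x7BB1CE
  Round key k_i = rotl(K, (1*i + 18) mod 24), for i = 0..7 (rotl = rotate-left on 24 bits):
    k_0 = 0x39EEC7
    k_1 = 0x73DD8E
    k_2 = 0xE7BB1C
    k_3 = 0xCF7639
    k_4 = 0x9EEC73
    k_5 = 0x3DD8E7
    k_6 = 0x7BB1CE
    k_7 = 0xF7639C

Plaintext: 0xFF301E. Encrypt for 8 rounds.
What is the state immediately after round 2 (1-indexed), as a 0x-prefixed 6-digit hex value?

0x052AB7

s_0 = plaintext = 0xFF301E
s_1 = Round(s_0, k_0) = 0x01E052
s_2 = Round(s_1, k_1) = 0x052AB7
s_3 = Round(s_2, k_2) = 0xAB7BB0
s_4 = Round(s_3, k_3) = 0xBB00D6
s_5 = Round(s_4, k_4) = 0x0D6258
s_6 = Round(s_5, k_5) = 0x258EF5
s_7 = Round(s_6, k_6) = 0xEF510A
s_8 = Round(s_7, k_7) = 0x10A2E8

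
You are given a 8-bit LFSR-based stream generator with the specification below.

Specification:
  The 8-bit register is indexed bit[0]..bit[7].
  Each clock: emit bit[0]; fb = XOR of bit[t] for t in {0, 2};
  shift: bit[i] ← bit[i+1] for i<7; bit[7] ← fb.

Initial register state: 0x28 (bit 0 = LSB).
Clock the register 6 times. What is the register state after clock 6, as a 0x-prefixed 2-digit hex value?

reg_0 = 0x28
clock 1: out=0, reg = 0x14
clock 2: out=0, reg = 0x8A
clock 3: out=0, reg = 0x45
clock 4: out=1, reg = 0x22
clock 5: out=0, reg = 0x11
clock 6: out=1, reg = 0x88

0x88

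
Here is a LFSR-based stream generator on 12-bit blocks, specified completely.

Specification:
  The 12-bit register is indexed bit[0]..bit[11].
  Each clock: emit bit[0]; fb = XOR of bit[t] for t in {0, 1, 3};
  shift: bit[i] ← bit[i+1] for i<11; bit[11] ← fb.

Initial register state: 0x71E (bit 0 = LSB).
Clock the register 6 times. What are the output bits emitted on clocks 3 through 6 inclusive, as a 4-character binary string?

reg_0 = 0x71E
clock 1: out=0, reg = 0x38F
clock 2: out=1, reg = 0x9C7
clock 3: out=1, reg = 0x4E3
clock 4: out=1, reg = 0x271
clock 5: out=1, reg = 0x938
clock 6: out=0, reg = 0xC9C

1110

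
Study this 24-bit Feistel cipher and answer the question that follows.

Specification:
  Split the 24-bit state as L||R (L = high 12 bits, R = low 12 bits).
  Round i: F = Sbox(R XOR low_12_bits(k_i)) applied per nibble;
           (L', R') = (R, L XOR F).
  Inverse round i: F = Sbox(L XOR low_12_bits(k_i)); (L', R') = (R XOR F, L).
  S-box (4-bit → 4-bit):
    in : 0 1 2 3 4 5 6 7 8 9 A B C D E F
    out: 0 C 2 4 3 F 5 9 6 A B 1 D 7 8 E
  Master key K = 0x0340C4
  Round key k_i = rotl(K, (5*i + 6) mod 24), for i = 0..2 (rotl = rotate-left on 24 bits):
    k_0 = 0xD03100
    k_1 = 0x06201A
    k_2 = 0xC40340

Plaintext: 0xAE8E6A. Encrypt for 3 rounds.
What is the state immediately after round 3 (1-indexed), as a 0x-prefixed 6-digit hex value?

0xDD0C13

s_0 = plaintext = 0xAE8E6A
s_1 = Round(s_0, k_0) = 0xE6A4B3
s_2 = Round(s_1, k_1) = 0x4B3DD0
s_3 = Round(s_2, k_2) = 0xDD0C13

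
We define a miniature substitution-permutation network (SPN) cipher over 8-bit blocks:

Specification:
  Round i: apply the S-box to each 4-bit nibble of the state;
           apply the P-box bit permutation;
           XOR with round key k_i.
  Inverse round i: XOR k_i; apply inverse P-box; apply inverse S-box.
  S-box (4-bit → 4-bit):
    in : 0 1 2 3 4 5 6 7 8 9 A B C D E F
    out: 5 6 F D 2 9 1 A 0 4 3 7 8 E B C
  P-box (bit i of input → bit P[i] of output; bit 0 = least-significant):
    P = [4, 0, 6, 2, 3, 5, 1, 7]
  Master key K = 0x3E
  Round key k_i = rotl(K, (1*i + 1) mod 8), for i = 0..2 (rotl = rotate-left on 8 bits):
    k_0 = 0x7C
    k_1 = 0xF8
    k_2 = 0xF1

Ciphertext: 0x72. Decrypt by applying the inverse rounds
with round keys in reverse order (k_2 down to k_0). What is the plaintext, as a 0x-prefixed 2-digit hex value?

0x86

s_0 = ciphertext = 0x72
s_1 = InvRound(s_0, k_2) = 0xF4
s_2 = InvRound(s_1, k_1) = 0x6C
s_3 = InvRound(s_2, k_0) = 0x86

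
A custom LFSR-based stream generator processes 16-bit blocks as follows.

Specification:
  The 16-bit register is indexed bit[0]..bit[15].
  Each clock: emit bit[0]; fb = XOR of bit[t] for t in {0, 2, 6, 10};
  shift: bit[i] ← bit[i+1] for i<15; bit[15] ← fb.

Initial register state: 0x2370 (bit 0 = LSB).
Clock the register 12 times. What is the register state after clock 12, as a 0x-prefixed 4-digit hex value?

0x5692

reg_0 = 0x2370
clock 1: out=0, reg = 0x91B8
clock 2: out=0, reg = 0x48DC
clock 3: out=0, reg = 0x246E
clock 4: out=0, reg = 0x9237
clock 5: out=1, reg = 0x491B
clock 6: out=1, reg = 0xA48D
clock 7: out=1, reg = 0xD246
clock 8: out=0, reg = 0x6923
clock 9: out=1, reg = 0xB491
clock 10: out=1, reg = 0x5A48
clock 11: out=0, reg = 0xAD24
clock 12: out=0, reg = 0x5692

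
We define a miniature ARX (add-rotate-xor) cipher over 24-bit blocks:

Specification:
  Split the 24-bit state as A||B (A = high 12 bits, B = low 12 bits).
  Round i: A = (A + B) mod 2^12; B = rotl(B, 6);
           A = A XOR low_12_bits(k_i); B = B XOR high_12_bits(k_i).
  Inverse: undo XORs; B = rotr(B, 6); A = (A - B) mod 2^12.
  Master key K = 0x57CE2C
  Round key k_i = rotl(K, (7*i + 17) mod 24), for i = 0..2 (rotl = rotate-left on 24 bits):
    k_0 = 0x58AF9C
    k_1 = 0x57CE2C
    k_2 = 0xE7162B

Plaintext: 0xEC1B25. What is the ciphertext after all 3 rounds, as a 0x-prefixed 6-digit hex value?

s_0 = plaintext = 0xEC1B25
s_1 = Round(s_0, k_0) = 0x67ACE6
s_2 = Round(s_1, k_1) = 0xD4CCCF
s_3 = Round(s_2, k_2) = 0xC30D82

0xC30D82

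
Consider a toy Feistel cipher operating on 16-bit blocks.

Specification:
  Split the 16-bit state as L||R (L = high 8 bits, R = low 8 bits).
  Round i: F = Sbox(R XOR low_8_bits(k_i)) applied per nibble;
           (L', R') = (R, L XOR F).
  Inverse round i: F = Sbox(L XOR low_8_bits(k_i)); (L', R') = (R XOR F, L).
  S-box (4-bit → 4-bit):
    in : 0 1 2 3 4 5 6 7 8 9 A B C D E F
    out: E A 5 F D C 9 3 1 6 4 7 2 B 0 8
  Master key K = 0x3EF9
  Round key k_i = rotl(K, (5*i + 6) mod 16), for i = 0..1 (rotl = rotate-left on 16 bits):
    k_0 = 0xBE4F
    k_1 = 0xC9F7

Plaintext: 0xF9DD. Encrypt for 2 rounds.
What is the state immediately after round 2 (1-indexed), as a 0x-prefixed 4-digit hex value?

s_0 = plaintext = 0xF9DD
s_1 = Round(s_0, k_0) = 0xDD9C
s_2 = Round(s_1, k_1) = 0x9C4A

0x9C4A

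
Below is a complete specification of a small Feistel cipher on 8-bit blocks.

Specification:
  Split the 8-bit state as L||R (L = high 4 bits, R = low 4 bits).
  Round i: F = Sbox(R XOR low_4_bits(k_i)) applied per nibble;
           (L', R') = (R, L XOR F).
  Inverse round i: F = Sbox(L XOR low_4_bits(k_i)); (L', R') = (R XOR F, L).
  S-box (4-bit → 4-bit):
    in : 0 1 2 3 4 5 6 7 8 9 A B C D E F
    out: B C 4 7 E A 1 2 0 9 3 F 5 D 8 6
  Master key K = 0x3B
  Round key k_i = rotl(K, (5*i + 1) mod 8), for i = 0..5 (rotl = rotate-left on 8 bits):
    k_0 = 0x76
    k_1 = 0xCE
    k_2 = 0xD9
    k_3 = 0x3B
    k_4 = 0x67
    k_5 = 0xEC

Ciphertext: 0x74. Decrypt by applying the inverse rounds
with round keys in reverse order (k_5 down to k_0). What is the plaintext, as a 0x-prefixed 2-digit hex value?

0xA5

s_0 = ciphertext = 0x74
s_1 = InvRound(s_0, k_5) = 0xB7
s_2 = InvRound(s_1, k_4) = 0x2B
s_3 = InvRound(s_2, k_3) = 0x22
s_4 = InvRound(s_3, k_2) = 0xD2
s_5 = InvRound(s_4, k_1) = 0x5D
s_6 = InvRound(s_5, k_0) = 0xA5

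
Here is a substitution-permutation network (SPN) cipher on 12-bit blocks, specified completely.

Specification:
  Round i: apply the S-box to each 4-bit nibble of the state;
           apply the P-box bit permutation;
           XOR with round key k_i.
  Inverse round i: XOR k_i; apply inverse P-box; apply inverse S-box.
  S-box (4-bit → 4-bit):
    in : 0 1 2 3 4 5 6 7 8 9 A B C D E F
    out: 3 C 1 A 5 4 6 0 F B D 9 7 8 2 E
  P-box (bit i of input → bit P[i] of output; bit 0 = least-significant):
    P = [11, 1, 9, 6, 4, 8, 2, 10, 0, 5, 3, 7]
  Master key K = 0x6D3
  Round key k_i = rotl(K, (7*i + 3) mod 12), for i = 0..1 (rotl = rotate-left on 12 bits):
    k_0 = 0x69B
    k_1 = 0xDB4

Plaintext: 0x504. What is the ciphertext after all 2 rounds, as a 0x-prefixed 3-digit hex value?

s_0 = plaintext = 0x504
s_1 = Round(s_0, k_0) = 0xD83
s_2 = Round(s_1, k_1) = 0x862

0x862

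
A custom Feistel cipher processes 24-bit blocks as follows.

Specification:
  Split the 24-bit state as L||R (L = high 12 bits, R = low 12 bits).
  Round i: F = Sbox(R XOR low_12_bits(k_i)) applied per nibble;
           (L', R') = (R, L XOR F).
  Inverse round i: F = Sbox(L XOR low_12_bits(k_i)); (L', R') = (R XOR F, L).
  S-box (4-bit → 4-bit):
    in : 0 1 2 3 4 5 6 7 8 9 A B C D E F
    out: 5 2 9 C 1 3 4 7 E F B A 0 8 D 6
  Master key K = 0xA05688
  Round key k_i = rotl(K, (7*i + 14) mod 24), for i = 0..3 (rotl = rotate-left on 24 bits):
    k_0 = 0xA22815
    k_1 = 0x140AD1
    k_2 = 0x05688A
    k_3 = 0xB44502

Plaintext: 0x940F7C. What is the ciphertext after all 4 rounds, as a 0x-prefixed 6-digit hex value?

s_0 = plaintext = 0x940F7C
s_1 = Round(s_0, k_0) = 0xF7CE0F
s_2 = Round(s_1, k_1) = 0xE0FEF1
s_3 = Round(s_2, k_2) = 0xEF1A75
s_4 = Round(s_3, k_3) = 0xA75886

0xA75886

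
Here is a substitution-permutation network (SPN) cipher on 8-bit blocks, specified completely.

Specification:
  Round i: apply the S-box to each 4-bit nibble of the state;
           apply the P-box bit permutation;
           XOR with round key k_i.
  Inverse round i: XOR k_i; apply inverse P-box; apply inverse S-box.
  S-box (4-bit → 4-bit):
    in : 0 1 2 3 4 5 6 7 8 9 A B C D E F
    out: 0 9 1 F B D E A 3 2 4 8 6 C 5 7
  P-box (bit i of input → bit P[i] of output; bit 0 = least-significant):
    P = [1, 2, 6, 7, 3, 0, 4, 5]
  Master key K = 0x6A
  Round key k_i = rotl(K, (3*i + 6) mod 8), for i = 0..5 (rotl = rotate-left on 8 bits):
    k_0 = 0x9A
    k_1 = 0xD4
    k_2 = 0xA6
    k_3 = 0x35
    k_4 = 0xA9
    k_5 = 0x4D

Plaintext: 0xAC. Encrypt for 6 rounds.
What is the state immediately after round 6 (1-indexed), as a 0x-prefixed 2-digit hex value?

0x60

s_0 = plaintext = 0xAC
s_1 = Round(s_0, k_0) = 0xCE
s_2 = Round(s_1, k_1) = 0x87
s_3 = Round(s_2, k_2) = 0x2B
s_4 = Round(s_3, k_3) = 0xBD
s_5 = Round(s_4, k_4) = 0x49
s_6 = Round(s_5, k_5) = 0x60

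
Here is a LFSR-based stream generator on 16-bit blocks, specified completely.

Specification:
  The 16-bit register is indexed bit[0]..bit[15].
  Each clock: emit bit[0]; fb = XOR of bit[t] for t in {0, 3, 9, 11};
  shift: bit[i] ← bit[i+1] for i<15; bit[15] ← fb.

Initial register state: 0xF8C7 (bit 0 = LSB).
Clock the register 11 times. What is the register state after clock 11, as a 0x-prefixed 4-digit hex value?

reg_0 = 0xF8C7
clock 1: out=1, reg = 0x7C63
clock 2: out=1, reg = 0x3E31
clock 3: out=1, reg = 0x9F18
clock 4: out=0, reg = 0xCF8C
clock 5: out=0, reg = 0xE7C6
clock 6: out=0, reg = 0xF3E3
clock 7: out=1, reg = 0x79F1
clock 8: out=1, reg = 0x3CF8
clock 9: out=0, reg = 0x1E7C
clock 10: out=0, reg = 0x8F3E
clock 11: out=0, reg = 0xC79F

0xC79F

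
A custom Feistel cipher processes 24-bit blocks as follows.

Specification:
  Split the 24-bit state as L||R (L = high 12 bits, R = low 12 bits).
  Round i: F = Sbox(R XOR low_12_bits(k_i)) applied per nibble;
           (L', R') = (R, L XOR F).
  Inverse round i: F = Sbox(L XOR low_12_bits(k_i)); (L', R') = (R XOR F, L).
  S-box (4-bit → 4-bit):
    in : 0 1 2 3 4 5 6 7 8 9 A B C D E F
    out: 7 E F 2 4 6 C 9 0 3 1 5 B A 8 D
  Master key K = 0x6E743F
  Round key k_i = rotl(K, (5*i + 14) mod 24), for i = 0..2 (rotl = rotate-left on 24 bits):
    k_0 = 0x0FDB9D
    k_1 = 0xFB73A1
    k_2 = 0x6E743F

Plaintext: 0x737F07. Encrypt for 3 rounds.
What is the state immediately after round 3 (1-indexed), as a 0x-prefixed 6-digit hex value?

0x81E8F8

s_0 = plaintext = 0x737F07
s_1 = Round(s_0, k_0) = 0xF07306
s_2 = Round(s_1, k_1) = 0x30681E
s_3 = Round(s_2, k_2) = 0x81E8F8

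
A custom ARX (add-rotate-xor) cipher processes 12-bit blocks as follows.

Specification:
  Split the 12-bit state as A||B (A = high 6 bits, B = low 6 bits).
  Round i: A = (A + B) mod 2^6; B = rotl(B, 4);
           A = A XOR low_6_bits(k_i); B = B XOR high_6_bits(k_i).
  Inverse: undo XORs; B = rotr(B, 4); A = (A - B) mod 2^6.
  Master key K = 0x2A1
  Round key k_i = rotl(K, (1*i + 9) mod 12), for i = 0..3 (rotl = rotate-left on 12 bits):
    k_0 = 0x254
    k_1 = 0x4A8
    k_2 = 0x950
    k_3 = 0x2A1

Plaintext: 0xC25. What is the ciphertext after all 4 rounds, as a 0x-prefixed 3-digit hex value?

s_0 = plaintext = 0xC25
s_1 = Round(s_0, k_0) = 0x050
s_2 = Round(s_1, k_1) = 0xE56
s_3 = Round(s_2, k_2) = 0x7C0
s_4 = Round(s_3, k_3) = 0xF8A

0xF8A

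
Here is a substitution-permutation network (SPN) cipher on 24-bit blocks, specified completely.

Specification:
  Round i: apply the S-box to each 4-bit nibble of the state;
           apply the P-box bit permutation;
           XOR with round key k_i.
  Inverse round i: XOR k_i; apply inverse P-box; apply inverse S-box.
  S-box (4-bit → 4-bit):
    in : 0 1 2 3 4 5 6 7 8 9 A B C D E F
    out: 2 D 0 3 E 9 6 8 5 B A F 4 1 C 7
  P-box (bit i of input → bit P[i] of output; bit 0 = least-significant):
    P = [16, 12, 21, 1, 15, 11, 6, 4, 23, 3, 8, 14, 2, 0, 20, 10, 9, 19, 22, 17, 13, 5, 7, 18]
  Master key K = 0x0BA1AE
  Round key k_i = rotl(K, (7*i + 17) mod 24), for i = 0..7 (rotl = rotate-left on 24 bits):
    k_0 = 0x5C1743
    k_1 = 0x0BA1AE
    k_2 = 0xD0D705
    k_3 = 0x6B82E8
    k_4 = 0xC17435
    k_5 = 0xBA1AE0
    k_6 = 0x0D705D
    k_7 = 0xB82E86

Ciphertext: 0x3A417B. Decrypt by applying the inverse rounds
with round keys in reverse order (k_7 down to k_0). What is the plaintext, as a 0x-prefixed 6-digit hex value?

s_0 = ciphertext = 0x3A417B
s_1 = InvRound(s_0, k_7) = 0xF59B42
s_2 = InvRound(s_1, k_6) = 0xDFFB9E
s_3 = InvRound(s_2, k_5) = 0x9CD411
s_4 = InvRound(s_3, k_4) = 0x9682DD
s_5 = InvRound(s_4, k_3) = 0xA6FD78
s_6 = InvRound(s_5, k_2) = 0x91F04C
s_7 = InvRound(s_6, k_1) = 0x6AC1CA
s_8 = InvRound(s_7, k_0) = 0xE54AD6

0xE54AD6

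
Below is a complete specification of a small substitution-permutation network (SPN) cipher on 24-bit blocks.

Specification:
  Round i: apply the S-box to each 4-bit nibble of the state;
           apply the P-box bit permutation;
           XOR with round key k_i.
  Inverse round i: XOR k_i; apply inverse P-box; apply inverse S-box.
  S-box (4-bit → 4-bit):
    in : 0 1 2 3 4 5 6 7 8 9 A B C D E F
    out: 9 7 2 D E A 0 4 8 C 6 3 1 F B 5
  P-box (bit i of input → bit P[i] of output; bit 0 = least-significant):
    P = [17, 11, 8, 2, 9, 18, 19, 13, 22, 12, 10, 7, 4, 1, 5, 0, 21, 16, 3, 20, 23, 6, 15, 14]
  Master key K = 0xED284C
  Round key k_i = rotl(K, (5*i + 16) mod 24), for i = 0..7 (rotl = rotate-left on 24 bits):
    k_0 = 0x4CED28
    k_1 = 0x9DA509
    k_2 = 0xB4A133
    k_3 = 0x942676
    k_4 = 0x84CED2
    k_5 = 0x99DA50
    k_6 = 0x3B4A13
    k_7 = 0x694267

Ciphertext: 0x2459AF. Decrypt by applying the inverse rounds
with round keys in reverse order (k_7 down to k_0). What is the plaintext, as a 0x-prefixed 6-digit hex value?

s_0 = ciphertext = 0x2459AF
s_1 = InvRound(s_0, k_7) = 0x2A6E1A
s_2 = InvRound(s_1, k_6) = 0x648786
s_3 = InvRound(s_2, k_5) = 0xEEBDA4
s_4 = InvRound(s_3, k_4) = 0x5C1B33
s_5 = InvRound(s_4, k_3) = 0xB68194
s_6 = InvRound(s_5, k_2) = 0x664880
s_7 = InvRound(s_6, k_1) = 0x3D8391
s_8 = InvRound(s_7, k_0) = 0x8D3302

0x8D3302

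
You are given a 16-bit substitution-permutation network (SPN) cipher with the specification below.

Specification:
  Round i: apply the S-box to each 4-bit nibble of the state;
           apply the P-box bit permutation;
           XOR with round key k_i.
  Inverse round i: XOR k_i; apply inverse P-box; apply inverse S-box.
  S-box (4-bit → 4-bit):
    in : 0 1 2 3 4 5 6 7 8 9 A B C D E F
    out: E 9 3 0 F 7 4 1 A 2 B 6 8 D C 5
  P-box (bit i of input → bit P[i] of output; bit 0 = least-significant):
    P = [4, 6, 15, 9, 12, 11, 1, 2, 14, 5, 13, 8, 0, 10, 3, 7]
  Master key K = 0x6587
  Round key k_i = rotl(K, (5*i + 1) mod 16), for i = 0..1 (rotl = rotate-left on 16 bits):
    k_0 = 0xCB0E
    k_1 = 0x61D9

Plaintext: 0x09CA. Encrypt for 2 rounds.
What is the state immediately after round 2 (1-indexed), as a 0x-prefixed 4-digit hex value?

0x100B

s_0 = plaintext = 0x09CA
s_1 = Round(s_0, k_0) = 0xCDF2
s_2 = Round(s_1, k_1) = 0x100B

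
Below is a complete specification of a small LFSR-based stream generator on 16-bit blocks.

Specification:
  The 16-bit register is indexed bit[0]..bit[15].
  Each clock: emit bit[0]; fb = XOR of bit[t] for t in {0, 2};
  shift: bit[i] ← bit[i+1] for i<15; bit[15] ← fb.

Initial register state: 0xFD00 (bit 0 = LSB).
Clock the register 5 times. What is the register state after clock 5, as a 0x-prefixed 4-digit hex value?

reg_0 = 0xFD00
clock 1: out=0, reg = 0x7E80
clock 2: out=0, reg = 0x3F40
clock 3: out=0, reg = 0x1FA0
clock 4: out=0, reg = 0x0FD0
clock 5: out=0, reg = 0x07E8

0x07E8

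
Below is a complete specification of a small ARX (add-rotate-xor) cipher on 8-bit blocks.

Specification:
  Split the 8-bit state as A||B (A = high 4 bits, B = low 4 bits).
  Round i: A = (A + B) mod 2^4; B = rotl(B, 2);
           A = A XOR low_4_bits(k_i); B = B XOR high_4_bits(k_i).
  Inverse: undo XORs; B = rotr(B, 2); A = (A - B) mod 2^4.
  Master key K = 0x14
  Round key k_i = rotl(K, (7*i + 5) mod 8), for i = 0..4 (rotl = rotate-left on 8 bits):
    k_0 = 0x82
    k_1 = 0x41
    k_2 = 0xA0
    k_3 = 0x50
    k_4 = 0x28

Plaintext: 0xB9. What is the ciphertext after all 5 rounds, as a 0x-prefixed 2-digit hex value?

0x12

s_0 = plaintext = 0xB9
s_1 = Round(s_0, k_0) = 0x6E
s_2 = Round(s_1, k_1) = 0x5F
s_3 = Round(s_2, k_2) = 0x45
s_4 = Round(s_3, k_3) = 0x90
s_5 = Round(s_4, k_4) = 0x12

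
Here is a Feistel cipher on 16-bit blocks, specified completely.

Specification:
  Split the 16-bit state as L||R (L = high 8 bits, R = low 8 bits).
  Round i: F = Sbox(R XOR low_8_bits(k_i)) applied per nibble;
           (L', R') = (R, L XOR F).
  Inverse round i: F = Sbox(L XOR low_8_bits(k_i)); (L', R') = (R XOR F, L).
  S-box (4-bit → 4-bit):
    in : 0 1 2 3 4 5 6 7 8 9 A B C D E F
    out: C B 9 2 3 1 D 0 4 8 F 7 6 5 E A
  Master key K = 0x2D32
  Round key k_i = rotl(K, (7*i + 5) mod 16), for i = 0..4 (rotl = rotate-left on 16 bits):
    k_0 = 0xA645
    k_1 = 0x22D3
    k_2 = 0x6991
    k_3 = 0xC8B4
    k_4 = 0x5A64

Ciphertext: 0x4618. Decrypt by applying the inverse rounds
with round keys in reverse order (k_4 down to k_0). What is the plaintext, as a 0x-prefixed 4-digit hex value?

s_0 = ciphertext = 0x4618
s_1 = InvRound(s_0, k_4) = 0x8146
s_2 = InvRound(s_1, k_3) = 0x6781
s_3 = InvRound(s_2, k_2) = 0x2C67
s_4 = InvRound(s_3, k_1) = 0xCD2C
s_5 = InvRound(s_4, k_0) = 0x68CD

0x68CD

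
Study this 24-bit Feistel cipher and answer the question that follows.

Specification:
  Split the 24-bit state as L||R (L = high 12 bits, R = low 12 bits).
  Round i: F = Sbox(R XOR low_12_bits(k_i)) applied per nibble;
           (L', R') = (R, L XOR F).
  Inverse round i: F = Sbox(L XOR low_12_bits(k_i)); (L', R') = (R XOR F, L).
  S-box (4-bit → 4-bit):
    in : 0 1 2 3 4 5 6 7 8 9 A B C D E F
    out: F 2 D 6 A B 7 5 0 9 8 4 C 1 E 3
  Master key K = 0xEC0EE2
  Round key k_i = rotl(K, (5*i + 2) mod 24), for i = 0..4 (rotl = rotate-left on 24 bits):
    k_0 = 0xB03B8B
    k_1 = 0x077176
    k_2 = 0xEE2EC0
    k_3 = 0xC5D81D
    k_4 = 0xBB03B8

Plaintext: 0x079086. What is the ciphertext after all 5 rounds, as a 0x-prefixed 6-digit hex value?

0xE73E1C

s_0 = plaintext = 0x079086
s_1 = Round(s_0, k_0) = 0x086488
s_2 = Round(s_1, k_1) = 0x488BB8
s_3 = Round(s_2, k_2) = 0xBB8FD8
s_4 = Round(s_3, k_3) = 0xFD8E73
s_5 = Round(s_4, k_4) = 0xE73E1C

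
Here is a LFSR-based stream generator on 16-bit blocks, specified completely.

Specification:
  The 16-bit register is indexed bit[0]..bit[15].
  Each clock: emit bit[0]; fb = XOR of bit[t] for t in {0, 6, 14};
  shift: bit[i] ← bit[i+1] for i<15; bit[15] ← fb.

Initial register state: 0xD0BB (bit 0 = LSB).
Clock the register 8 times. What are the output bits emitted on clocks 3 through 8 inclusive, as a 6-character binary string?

reg_0 = 0xD0BB
clock 1: out=1, reg = 0x685D
clock 2: out=1, reg = 0xB42E
clock 3: out=0, reg = 0x5A17
clock 4: out=1, reg = 0x2D0B
clock 5: out=1, reg = 0x9685
clock 6: out=1, reg = 0xCB42
clock 7: out=0, reg = 0x65A1
clock 8: out=1, reg = 0x32D0

011101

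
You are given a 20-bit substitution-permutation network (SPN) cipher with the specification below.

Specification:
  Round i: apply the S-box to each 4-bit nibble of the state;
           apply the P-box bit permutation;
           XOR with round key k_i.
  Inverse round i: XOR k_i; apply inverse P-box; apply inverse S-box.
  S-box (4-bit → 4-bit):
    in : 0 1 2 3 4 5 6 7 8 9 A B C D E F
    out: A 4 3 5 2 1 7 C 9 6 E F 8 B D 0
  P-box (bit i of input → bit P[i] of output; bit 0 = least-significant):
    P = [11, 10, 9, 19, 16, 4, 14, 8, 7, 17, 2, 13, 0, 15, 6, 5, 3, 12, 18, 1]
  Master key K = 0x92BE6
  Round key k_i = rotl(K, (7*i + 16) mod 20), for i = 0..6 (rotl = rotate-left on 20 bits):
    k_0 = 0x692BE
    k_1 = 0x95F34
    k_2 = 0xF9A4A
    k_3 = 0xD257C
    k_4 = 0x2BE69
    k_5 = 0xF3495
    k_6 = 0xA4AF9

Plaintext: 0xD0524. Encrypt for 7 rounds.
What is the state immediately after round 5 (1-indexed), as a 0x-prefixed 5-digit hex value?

0xB30FB

s_0 = plaintext = 0xD0524
s_1 = Round(s_0, k_0) = 0x70604
s_2 = Round(s_1, k_1) = 0xFDA82
s_3 = Round(s_2, k_2) = 0xC376F
s_4 = Round(s_3, k_3) = 0xC452B
s_5 = Round(s_4, k_4) = 0xB30FB
s_6 = Round(s_5, k_5) = 0x10ADE
s_7 = Round(s_6, k_6) = 0x5E1CD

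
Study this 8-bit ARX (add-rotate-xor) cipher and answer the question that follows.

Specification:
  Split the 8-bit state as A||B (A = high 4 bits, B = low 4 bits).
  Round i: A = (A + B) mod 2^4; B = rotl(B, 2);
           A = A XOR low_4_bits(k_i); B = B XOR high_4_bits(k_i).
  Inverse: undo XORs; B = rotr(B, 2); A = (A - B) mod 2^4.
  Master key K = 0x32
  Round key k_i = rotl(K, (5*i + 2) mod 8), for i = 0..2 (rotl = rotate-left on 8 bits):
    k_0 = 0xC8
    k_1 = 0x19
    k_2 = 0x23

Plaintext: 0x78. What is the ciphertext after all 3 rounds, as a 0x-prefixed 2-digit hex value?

0x58

s_0 = plaintext = 0x78
s_1 = Round(s_0, k_0) = 0x7E
s_2 = Round(s_1, k_1) = 0xCA
s_3 = Round(s_2, k_2) = 0x58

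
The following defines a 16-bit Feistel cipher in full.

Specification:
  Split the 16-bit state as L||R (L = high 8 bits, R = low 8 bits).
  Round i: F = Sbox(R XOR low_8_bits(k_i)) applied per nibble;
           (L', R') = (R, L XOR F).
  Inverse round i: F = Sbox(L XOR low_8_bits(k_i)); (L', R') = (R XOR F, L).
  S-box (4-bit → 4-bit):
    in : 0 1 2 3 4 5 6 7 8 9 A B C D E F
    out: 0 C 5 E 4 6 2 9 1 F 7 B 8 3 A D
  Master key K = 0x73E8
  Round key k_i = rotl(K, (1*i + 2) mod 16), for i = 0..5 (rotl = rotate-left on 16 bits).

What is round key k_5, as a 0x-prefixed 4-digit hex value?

K = 0x73E8
k_0 = rotl(K, (1*0+2) mod 16) = rotl(K, 2) = 0xCFA1
k_1 = rotl(K, (1*1+2) mod 16) = rotl(K, 3) = 0x9F43
k_2 = rotl(K, (1*2+2) mod 16) = rotl(K, 4) = 0x3E87
k_3 = rotl(K, (1*3+2) mod 16) = rotl(K, 5) = 0x7D0E
k_4 = rotl(K, (1*4+2) mod 16) = rotl(K, 6) = 0xFA1C
k_5 = rotl(K, (1*5+2) mod 16) = rotl(K, 7) = 0xF439

0xF439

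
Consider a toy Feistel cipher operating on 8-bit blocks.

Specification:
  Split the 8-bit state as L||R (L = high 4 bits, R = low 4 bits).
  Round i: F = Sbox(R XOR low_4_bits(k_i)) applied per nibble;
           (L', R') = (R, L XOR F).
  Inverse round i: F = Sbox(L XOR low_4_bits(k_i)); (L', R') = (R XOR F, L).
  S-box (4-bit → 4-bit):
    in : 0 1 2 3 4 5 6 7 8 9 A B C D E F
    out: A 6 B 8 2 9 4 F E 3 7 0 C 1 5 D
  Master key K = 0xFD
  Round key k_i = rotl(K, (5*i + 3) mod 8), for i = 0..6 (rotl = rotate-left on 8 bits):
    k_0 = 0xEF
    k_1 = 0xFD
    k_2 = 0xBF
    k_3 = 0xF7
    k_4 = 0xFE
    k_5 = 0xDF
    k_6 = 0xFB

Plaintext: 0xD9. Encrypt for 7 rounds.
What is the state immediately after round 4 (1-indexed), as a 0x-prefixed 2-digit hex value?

s_0 = plaintext = 0xD9
s_1 = Round(s_0, k_0) = 0x99
s_2 = Round(s_1, k_1) = 0x9B
s_3 = Round(s_2, k_2) = 0xBB
s_4 = Round(s_3, k_3) = 0xB7
s_5 = Round(s_4, k_4) = 0x78
s_6 = Round(s_5, k_5) = 0x88
s_7 = Round(s_6, k_6) = 0x80

0xB7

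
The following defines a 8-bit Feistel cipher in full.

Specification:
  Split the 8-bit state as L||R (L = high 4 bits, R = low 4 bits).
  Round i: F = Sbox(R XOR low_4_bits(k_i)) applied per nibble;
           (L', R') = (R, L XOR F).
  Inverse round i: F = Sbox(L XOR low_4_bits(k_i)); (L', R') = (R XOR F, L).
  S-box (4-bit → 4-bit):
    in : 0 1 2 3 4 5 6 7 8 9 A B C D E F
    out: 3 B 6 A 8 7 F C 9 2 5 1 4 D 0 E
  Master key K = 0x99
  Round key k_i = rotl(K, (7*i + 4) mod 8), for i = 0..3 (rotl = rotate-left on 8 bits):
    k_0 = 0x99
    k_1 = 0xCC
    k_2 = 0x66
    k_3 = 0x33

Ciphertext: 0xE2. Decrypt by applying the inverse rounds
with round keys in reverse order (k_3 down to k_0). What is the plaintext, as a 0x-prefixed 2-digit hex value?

0xBC

s_0 = ciphertext = 0xE2
s_1 = InvRound(s_0, k_3) = 0xFE
s_2 = InvRound(s_1, k_2) = 0xCF
s_3 = InvRound(s_2, k_1) = 0xCC
s_4 = InvRound(s_3, k_0) = 0xBC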